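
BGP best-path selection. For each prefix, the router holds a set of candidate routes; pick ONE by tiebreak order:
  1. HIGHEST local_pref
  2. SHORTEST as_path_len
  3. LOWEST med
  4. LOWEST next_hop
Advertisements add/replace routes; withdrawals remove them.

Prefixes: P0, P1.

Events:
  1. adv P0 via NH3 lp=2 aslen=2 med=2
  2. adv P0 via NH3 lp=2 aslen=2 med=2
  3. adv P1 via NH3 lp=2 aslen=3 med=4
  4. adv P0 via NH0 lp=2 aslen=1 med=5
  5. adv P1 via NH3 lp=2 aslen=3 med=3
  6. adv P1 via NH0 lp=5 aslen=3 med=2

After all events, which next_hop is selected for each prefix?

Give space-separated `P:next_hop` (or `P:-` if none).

Op 1: best P0=NH3 P1=-
Op 2: best P0=NH3 P1=-
Op 3: best P0=NH3 P1=NH3
Op 4: best P0=NH0 P1=NH3
Op 5: best P0=NH0 P1=NH3
Op 6: best P0=NH0 P1=NH0

Answer: P0:NH0 P1:NH0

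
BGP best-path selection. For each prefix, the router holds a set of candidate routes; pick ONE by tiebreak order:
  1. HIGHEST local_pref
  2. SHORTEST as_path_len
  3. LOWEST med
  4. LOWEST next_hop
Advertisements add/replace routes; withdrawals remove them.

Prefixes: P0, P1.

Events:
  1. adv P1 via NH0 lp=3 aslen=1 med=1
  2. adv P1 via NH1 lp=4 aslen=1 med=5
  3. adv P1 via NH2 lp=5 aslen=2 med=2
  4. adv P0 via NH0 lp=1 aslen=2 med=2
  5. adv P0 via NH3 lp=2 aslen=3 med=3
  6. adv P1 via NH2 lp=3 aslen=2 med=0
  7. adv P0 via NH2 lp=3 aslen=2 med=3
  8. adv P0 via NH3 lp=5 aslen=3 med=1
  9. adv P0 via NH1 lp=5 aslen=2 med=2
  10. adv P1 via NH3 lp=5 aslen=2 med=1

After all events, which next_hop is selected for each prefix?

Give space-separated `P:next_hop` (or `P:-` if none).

Answer: P0:NH1 P1:NH3

Derivation:
Op 1: best P0=- P1=NH0
Op 2: best P0=- P1=NH1
Op 3: best P0=- P1=NH2
Op 4: best P0=NH0 P1=NH2
Op 5: best P0=NH3 P1=NH2
Op 6: best P0=NH3 P1=NH1
Op 7: best P0=NH2 P1=NH1
Op 8: best P0=NH3 P1=NH1
Op 9: best P0=NH1 P1=NH1
Op 10: best P0=NH1 P1=NH3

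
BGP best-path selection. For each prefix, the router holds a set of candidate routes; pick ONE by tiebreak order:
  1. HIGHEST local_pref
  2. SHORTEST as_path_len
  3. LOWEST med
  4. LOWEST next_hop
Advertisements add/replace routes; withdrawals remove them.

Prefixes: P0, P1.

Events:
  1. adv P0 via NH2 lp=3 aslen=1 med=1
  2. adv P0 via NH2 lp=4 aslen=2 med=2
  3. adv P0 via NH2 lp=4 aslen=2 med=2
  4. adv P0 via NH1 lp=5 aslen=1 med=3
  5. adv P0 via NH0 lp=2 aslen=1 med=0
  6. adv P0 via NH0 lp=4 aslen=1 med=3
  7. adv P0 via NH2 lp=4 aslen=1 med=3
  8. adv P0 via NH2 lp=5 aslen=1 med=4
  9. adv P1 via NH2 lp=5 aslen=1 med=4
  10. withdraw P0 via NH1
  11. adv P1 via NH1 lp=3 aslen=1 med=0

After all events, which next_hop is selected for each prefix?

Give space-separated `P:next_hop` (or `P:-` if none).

Op 1: best P0=NH2 P1=-
Op 2: best P0=NH2 P1=-
Op 3: best P0=NH2 P1=-
Op 4: best P0=NH1 P1=-
Op 5: best P0=NH1 P1=-
Op 6: best P0=NH1 P1=-
Op 7: best P0=NH1 P1=-
Op 8: best P0=NH1 P1=-
Op 9: best P0=NH1 P1=NH2
Op 10: best P0=NH2 P1=NH2
Op 11: best P0=NH2 P1=NH2

Answer: P0:NH2 P1:NH2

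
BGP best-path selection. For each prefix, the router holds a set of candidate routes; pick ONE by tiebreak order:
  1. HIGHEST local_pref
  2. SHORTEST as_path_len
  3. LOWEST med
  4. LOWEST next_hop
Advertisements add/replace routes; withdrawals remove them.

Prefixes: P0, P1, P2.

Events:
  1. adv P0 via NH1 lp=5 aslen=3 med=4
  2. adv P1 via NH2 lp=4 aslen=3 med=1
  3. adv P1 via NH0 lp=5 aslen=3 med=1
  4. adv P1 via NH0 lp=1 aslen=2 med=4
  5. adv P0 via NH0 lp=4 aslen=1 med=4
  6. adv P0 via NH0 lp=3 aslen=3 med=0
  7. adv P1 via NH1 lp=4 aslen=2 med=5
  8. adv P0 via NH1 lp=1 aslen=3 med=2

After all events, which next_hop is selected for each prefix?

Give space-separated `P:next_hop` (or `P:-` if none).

Answer: P0:NH0 P1:NH1 P2:-

Derivation:
Op 1: best P0=NH1 P1=- P2=-
Op 2: best P0=NH1 P1=NH2 P2=-
Op 3: best P0=NH1 P1=NH0 P2=-
Op 4: best P0=NH1 P1=NH2 P2=-
Op 5: best P0=NH1 P1=NH2 P2=-
Op 6: best P0=NH1 P1=NH2 P2=-
Op 7: best P0=NH1 P1=NH1 P2=-
Op 8: best P0=NH0 P1=NH1 P2=-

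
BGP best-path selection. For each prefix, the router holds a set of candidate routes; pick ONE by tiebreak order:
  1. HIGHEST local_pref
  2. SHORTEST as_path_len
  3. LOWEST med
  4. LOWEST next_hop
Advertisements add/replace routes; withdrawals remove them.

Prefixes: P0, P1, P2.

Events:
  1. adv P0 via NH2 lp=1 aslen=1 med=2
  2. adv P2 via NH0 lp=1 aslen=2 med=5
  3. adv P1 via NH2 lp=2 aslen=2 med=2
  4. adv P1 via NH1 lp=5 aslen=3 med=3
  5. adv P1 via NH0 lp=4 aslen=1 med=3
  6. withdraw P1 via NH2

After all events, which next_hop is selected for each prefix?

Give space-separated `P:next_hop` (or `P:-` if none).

Answer: P0:NH2 P1:NH1 P2:NH0

Derivation:
Op 1: best P0=NH2 P1=- P2=-
Op 2: best P0=NH2 P1=- P2=NH0
Op 3: best P0=NH2 P1=NH2 P2=NH0
Op 4: best P0=NH2 P1=NH1 P2=NH0
Op 5: best P0=NH2 P1=NH1 P2=NH0
Op 6: best P0=NH2 P1=NH1 P2=NH0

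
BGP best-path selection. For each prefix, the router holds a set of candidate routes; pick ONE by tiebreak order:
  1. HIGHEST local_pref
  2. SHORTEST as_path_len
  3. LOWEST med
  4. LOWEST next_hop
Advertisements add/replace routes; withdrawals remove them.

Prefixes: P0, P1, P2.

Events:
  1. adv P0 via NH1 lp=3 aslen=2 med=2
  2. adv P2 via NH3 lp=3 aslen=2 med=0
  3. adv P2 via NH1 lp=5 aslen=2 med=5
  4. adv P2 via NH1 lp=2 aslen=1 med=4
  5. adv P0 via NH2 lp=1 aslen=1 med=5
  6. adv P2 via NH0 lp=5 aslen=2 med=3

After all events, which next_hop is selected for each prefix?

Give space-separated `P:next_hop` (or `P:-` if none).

Op 1: best P0=NH1 P1=- P2=-
Op 2: best P0=NH1 P1=- P2=NH3
Op 3: best P0=NH1 P1=- P2=NH1
Op 4: best P0=NH1 P1=- P2=NH3
Op 5: best P0=NH1 P1=- P2=NH3
Op 6: best P0=NH1 P1=- P2=NH0

Answer: P0:NH1 P1:- P2:NH0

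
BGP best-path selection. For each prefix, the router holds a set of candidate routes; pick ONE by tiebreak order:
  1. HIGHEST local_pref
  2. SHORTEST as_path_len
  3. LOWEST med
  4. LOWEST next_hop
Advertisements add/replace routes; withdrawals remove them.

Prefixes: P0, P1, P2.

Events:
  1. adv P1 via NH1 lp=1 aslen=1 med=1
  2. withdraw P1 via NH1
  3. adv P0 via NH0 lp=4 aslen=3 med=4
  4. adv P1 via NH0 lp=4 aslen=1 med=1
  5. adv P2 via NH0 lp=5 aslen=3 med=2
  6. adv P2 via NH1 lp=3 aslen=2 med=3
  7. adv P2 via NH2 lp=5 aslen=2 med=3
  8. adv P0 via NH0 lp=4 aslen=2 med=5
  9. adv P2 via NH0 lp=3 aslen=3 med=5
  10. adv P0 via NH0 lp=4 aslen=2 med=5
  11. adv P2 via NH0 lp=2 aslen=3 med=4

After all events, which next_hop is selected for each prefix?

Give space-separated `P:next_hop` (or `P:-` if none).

Answer: P0:NH0 P1:NH0 P2:NH2

Derivation:
Op 1: best P0=- P1=NH1 P2=-
Op 2: best P0=- P1=- P2=-
Op 3: best P0=NH0 P1=- P2=-
Op 4: best P0=NH0 P1=NH0 P2=-
Op 5: best P0=NH0 P1=NH0 P2=NH0
Op 6: best P0=NH0 P1=NH0 P2=NH0
Op 7: best P0=NH0 P1=NH0 P2=NH2
Op 8: best P0=NH0 P1=NH0 P2=NH2
Op 9: best P0=NH0 P1=NH0 P2=NH2
Op 10: best P0=NH0 P1=NH0 P2=NH2
Op 11: best P0=NH0 P1=NH0 P2=NH2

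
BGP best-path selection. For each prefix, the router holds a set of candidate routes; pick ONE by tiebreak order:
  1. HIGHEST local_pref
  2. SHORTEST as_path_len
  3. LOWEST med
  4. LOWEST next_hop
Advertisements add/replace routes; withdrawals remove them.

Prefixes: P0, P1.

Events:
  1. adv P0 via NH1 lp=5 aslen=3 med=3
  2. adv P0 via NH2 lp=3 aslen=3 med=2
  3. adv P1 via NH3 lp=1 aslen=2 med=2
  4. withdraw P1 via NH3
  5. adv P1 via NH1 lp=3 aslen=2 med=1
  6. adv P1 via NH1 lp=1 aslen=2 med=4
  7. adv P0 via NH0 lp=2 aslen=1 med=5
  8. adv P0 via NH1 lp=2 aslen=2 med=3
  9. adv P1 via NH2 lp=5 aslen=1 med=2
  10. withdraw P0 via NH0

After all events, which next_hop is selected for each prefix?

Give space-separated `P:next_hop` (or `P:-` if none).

Answer: P0:NH2 P1:NH2

Derivation:
Op 1: best P0=NH1 P1=-
Op 2: best P0=NH1 P1=-
Op 3: best P0=NH1 P1=NH3
Op 4: best P0=NH1 P1=-
Op 5: best P0=NH1 P1=NH1
Op 6: best P0=NH1 P1=NH1
Op 7: best P0=NH1 P1=NH1
Op 8: best P0=NH2 P1=NH1
Op 9: best P0=NH2 P1=NH2
Op 10: best P0=NH2 P1=NH2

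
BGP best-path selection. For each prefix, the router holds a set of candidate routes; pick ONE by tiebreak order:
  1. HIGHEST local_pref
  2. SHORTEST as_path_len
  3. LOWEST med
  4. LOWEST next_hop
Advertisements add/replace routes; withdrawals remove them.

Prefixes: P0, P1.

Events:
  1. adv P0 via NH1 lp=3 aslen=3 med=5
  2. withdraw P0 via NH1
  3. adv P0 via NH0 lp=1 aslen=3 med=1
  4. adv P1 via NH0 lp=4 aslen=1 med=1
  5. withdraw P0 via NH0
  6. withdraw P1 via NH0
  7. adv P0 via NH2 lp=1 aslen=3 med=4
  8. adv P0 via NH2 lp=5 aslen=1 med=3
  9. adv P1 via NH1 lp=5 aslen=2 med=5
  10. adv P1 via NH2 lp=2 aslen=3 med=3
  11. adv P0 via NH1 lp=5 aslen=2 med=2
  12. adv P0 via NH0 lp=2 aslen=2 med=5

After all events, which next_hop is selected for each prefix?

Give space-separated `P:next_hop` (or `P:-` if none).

Op 1: best P0=NH1 P1=-
Op 2: best P0=- P1=-
Op 3: best P0=NH0 P1=-
Op 4: best P0=NH0 P1=NH0
Op 5: best P0=- P1=NH0
Op 6: best P0=- P1=-
Op 7: best P0=NH2 P1=-
Op 8: best P0=NH2 P1=-
Op 9: best P0=NH2 P1=NH1
Op 10: best P0=NH2 P1=NH1
Op 11: best P0=NH2 P1=NH1
Op 12: best P0=NH2 P1=NH1

Answer: P0:NH2 P1:NH1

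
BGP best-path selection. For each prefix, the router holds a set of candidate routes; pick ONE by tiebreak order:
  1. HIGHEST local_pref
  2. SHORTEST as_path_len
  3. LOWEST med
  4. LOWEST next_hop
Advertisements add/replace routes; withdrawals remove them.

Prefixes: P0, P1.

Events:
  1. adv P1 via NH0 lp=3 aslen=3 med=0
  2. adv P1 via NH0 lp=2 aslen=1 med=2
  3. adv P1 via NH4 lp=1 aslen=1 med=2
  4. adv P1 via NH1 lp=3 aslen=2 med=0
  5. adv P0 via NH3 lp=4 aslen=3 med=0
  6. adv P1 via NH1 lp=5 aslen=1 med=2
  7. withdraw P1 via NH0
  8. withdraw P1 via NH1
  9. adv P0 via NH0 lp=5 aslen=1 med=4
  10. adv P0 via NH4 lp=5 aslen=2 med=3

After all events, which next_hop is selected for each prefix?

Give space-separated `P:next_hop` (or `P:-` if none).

Op 1: best P0=- P1=NH0
Op 2: best P0=- P1=NH0
Op 3: best P0=- P1=NH0
Op 4: best P0=- P1=NH1
Op 5: best P0=NH3 P1=NH1
Op 6: best P0=NH3 P1=NH1
Op 7: best P0=NH3 P1=NH1
Op 8: best P0=NH3 P1=NH4
Op 9: best P0=NH0 P1=NH4
Op 10: best P0=NH0 P1=NH4

Answer: P0:NH0 P1:NH4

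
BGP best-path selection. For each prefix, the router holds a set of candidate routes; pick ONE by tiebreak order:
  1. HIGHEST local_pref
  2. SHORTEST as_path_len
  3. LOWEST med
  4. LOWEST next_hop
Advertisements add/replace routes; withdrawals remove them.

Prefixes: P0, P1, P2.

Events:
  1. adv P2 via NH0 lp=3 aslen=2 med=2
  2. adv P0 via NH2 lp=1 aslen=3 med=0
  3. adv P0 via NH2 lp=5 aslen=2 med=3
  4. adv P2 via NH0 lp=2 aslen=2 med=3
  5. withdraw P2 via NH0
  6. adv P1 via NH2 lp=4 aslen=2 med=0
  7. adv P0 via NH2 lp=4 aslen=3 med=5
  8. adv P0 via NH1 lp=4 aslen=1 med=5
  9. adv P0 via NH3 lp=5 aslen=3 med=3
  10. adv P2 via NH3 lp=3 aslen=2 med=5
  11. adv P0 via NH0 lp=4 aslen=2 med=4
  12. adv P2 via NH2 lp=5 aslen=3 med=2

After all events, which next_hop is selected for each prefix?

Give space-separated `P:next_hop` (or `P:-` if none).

Answer: P0:NH3 P1:NH2 P2:NH2

Derivation:
Op 1: best P0=- P1=- P2=NH0
Op 2: best P0=NH2 P1=- P2=NH0
Op 3: best P0=NH2 P1=- P2=NH0
Op 4: best P0=NH2 P1=- P2=NH0
Op 5: best P0=NH2 P1=- P2=-
Op 6: best P0=NH2 P1=NH2 P2=-
Op 7: best P0=NH2 P1=NH2 P2=-
Op 8: best P0=NH1 P1=NH2 P2=-
Op 9: best P0=NH3 P1=NH2 P2=-
Op 10: best P0=NH3 P1=NH2 P2=NH3
Op 11: best P0=NH3 P1=NH2 P2=NH3
Op 12: best P0=NH3 P1=NH2 P2=NH2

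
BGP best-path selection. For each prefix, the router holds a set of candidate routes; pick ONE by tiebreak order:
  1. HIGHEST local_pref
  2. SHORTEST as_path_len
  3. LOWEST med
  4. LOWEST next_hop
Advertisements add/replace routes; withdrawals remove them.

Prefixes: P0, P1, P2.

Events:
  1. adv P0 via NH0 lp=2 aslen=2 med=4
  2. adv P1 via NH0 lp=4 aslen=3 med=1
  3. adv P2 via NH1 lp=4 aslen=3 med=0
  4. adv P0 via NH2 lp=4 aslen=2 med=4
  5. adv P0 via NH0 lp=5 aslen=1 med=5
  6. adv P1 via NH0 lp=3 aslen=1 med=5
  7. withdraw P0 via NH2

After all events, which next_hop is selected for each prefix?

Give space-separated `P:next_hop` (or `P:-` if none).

Op 1: best P0=NH0 P1=- P2=-
Op 2: best P0=NH0 P1=NH0 P2=-
Op 3: best P0=NH0 P1=NH0 P2=NH1
Op 4: best P0=NH2 P1=NH0 P2=NH1
Op 5: best P0=NH0 P1=NH0 P2=NH1
Op 6: best P0=NH0 P1=NH0 P2=NH1
Op 7: best P0=NH0 P1=NH0 P2=NH1

Answer: P0:NH0 P1:NH0 P2:NH1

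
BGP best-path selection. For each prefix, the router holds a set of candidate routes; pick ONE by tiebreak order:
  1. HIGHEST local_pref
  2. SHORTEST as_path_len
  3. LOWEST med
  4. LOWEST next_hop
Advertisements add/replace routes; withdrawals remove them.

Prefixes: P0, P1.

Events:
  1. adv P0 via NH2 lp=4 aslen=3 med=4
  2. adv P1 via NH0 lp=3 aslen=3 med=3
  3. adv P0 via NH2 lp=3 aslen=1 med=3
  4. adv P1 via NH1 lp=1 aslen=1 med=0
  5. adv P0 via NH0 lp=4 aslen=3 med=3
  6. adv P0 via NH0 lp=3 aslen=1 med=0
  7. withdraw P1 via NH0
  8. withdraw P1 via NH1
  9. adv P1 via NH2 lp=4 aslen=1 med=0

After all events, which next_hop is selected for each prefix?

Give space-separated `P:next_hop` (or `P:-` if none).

Op 1: best P0=NH2 P1=-
Op 2: best P0=NH2 P1=NH0
Op 3: best P0=NH2 P1=NH0
Op 4: best P0=NH2 P1=NH0
Op 5: best P0=NH0 P1=NH0
Op 6: best P0=NH0 P1=NH0
Op 7: best P0=NH0 P1=NH1
Op 8: best P0=NH0 P1=-
Op 9: best P0=NH0 P1=NH2

Answer: P0:NH0 P1:NH2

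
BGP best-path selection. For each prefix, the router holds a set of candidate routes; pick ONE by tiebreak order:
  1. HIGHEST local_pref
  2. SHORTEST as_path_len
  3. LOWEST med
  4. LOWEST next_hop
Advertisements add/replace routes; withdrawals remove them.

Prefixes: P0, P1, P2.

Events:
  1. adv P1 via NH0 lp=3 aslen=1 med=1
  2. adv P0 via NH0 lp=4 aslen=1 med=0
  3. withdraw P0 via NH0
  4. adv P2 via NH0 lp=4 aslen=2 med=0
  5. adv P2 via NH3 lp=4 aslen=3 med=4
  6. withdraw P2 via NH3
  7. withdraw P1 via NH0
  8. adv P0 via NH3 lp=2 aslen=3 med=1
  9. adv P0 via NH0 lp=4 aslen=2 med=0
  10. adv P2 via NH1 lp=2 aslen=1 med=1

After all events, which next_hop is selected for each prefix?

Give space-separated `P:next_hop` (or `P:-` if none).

Answer: P0:NH0 P1:- P2:NH0

Derivation:
Op 1: best P0=- P1=NH0 P2=-
Op 2: best P0=NH0 P1=NH0 P2=-
Op 3: best P0=- P1=NH0 P2=-
Op 4: best P0=- P1=NH0 P2=NH0
Op 5: best P0=- P1=NH0 P2=NH0
Op 6: best P0=- P1=NH0 P2=NH0
Op 7: best P0=- P1=- P2=NH0
Op 8: best P0=NH3 P1=- P2=NH0
Op 9: best P0=NH0 P1=- P2=NH0
Op 10: best P0=NH0 P1=- P2=NH0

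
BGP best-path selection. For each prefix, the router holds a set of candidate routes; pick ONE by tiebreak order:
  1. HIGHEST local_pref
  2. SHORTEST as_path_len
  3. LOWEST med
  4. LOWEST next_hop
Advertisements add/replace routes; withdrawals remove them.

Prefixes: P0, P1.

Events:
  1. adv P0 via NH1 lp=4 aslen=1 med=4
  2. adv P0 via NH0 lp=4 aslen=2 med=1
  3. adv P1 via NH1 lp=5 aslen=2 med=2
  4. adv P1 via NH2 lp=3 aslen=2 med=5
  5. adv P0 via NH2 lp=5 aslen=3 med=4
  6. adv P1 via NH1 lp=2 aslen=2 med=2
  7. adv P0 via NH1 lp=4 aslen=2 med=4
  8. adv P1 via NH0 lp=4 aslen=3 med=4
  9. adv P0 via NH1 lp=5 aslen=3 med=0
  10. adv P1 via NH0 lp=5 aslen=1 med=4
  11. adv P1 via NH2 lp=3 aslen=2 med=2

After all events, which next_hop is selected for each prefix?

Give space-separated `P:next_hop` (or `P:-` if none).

Op 1: best P0=NH1 P1=-
Op 2: best P0=NH1 P1=-
Op 3: best P0=NH1 P1=NH1
Op 4: best P0=NH1 P1=NH1
Op 5: best P0=NH2 P1=NH1
Op 6: best P0=NH2 P1=NH2
Op 7: best P0=NH2 P1=NH2
Op 8: best P0=NH2 P1=NH0
Op 9: best P0=NH1 P1=NH0
Op 10: best P0=NH1 P1=NH0
Op 11: best P0=NH1 P1=NH0

Answer: P0:NH1 P1:NH0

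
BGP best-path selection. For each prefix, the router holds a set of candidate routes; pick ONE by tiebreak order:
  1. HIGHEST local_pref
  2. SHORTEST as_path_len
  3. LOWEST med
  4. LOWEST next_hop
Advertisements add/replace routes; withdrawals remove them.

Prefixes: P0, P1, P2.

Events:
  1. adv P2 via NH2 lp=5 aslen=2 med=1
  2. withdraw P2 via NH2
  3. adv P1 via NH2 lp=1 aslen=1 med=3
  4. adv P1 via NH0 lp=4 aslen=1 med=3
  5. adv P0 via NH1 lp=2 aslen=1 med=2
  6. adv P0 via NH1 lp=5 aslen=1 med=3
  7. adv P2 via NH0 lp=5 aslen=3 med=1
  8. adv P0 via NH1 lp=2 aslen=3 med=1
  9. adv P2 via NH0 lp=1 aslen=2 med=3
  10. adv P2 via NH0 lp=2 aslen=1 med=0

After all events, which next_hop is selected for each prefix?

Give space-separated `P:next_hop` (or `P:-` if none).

Op 1: best P0=- P1=- P2=NH2
Op 2: best P0=- P1=- P2=-
Op 3: best P0=- P1=NH2 P2=-
Op 4: best P0=- P1=NH0 P2=-
Op 5: best P0=NH1 P1=NH0 P2=-
Op 6: best P0=NH1 P1=NH0 P2=-
Op 7: best P0=NH1 P1=NH0 P2=NH0
Op 8: best P0=NH1 P1=NH0 P2=NH0
Op 9: best P0=NH1 P1=NH0 P2=NH0
Op 10: best P0=NH1 P1=NH0 P2=NH0

Answer: P0:NH1 P1:NH0 P2:NH0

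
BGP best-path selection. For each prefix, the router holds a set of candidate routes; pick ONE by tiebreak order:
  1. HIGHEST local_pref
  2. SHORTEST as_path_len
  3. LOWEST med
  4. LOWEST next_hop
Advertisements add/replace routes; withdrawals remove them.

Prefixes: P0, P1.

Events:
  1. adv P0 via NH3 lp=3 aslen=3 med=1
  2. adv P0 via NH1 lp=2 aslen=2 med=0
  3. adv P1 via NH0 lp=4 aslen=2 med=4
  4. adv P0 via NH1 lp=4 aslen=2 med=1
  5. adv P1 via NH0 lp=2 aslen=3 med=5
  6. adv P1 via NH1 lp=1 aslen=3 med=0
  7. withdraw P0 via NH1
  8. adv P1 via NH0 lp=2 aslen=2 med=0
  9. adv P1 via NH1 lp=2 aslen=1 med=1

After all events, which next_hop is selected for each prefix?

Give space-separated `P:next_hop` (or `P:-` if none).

Op 1: best P0=NH3 P1=-
Op 2: best P0=NH3 P1=-
Op 3: best P0=NH3 P1=NH0
Op 4: best P0=NH1 P1=NH0
Op 5: best P0=NH1 P1=NH0
Op 6: best P0=NH1 P1=NH0
Op 7: best P0=NH3 P1=NH0
Op 8: best P0=NH3 P1=NH0
Op 9: best P0=NH3 P1=NH1

Answer: P0:NH3 P1:NH1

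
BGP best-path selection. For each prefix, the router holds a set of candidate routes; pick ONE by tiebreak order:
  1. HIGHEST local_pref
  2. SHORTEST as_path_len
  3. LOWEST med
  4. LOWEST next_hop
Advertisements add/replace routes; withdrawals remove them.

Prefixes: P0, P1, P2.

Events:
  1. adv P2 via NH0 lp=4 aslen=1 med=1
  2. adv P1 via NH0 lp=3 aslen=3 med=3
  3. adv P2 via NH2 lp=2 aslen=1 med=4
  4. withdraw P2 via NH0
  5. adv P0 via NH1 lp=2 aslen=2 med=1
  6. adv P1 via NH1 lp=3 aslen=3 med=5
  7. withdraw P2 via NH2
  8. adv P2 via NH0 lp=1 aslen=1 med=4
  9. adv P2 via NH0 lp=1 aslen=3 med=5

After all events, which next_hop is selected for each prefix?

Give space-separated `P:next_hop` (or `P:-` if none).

Answer: P0:NH1 P1:NH0 P2:NH0

Derivation:
Op 1: best P0=- P1=- P2=NH0
Op 2: best P0=- P1=NH0 P2=NH0
Op 3: best P0=- P1=NH0 P2=NH0
Op 4: best P0=- P1=NH0 P2=NH2
Op 5: best P0=NH1 P1=NH0 P2=NH2
Op 6: best P0=NH1 P1=NH0 P2=NH2
Op 7: best P0=NH1 P1=NH0 P2=-
Op 8: best P0=NH1 P1=NH0 P2=NH0
Op 9: best P0=NH1 P1=NH0 P2=NH0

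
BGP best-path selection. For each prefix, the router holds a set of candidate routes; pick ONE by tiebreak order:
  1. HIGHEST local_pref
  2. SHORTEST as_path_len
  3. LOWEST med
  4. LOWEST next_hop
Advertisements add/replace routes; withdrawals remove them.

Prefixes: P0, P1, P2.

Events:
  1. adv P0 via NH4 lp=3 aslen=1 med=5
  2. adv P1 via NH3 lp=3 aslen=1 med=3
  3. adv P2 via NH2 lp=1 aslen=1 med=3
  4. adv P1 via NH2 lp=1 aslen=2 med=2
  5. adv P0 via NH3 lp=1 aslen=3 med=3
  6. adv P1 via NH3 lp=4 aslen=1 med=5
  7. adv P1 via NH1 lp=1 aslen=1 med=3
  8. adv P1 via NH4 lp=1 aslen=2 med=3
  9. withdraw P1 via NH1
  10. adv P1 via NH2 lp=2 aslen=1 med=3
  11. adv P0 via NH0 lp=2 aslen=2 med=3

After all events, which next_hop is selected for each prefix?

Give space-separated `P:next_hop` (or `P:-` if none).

Answer: P0:NH4 P1:NH3 P2:NH2

Derivation:
Op 1: best P0=NH4 P1=- P2=-
Op 2: best P0=NH4 P1=NH3 P2=-
Op 3: best P0=NH4 P1=NH3 P2=NH2
Op 4: best P0=NH4 P1=NH3 P2=NH2
Op 5: best P0=NH4 P1=NH3 P2=NH2
Op 6: best P0=NH4 P1=NH3 P2=NH2
Op 7: best P0=NH4 P1=NH3 P2=NH2
Op 8: best P0=NH4 P1=NH3 P2=NH2
Op 9: best P0=NH4 P1=NH3 P2=NH2
Op 10: best P0=NH4 P1=NH3 P2=NH2
Op 11: best P0=NH4 P1=NH3 P2=NH2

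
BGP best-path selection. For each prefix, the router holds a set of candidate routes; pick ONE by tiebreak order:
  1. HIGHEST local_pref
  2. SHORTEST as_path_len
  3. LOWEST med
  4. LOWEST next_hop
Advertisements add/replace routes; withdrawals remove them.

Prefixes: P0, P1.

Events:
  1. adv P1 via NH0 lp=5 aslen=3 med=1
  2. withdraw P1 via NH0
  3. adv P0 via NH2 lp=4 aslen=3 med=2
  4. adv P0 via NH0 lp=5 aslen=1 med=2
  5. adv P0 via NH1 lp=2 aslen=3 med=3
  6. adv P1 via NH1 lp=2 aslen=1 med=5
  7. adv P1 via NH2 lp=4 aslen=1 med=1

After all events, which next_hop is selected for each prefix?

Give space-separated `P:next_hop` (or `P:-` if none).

Op 1: best P0=- P1=NH0
Op 2: best P0=- P1=-
Op 3: best P0=NH2 P1=-
Op 4: best P0=NH0 P1=-
Op 5: best P0=NH0 P1=-
Op 6: best P0=NH0 P1=NH1
Op 7: best P0=NH0 P1=NH2

Answer: P0:NH0 P1:NH2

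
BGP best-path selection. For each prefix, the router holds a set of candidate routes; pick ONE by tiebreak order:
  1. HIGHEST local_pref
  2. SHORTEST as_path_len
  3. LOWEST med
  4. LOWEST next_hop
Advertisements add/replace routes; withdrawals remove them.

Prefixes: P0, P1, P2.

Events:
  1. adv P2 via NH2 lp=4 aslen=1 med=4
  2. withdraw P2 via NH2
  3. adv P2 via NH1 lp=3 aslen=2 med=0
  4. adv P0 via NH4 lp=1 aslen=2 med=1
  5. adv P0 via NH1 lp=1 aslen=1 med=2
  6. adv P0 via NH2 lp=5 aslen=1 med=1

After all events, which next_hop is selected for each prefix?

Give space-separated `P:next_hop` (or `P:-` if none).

Answer: P0:NH2 P1:- P2:NH1

Derivation:
Op 1: best P0=- P1=- P2=NH2
Op 2: best P0=- P1=- P2=-
Op 3: best P0=- P1=- P2=NH1
Op 4: best P0=NH4 P1=- P2=NH1
Op 5: best P0=NH1 P1=- P2=NH1
Op 6: best P0=NH2 P1=- P2=NH1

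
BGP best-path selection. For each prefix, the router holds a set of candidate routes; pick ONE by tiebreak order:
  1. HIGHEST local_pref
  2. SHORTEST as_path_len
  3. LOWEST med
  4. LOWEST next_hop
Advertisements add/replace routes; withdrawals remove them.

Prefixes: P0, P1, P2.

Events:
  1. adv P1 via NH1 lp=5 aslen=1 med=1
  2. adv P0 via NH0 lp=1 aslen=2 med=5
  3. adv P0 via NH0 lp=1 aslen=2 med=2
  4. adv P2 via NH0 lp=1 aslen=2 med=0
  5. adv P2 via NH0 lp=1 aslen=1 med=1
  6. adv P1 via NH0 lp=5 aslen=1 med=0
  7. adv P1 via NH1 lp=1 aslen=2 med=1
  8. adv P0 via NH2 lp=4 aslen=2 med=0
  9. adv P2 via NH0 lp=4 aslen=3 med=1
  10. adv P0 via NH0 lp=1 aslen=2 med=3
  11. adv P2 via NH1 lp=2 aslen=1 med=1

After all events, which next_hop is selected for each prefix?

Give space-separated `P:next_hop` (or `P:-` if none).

Op 1: best P0=- P1=NH1 P2=-
Op 2: best P0=NH0 P1=NH1 P2=-
Op 3: best P0=NH0 P1=NH1 P2=-
Op 4: best P0=NH0 P1=NH1 P2=NH0
Op 5: best P0=NH0 P1=NH1 P2=NH0
Op 6: best P0=NH0 P1=NH0 P2=NH0
Op 7: best P0=NH0 P1=NH0 P2=NH0
Op 8: best P0=NH2 P1=NH0 P2=NH0
Op 9: best P0=NH2 P1=NH0 P2=NH0
Op 10: best P0=NH2 P1=NH0 P2=NH0
Op 11: best P0=NH2 P1=NH0 P2=NH0

Answer: P0:NH2 P1:NH0 P2:NH0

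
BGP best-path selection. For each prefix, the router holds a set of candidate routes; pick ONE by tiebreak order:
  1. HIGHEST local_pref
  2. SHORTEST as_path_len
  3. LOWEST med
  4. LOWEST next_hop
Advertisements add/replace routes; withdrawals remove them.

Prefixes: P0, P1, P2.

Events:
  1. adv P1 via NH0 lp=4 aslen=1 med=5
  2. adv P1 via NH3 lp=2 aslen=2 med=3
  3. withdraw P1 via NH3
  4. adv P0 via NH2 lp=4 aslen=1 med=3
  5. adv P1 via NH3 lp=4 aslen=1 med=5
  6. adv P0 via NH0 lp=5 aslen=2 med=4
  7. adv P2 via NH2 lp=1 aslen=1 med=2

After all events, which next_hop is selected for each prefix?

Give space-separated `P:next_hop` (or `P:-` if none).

Answer: P0:NH0 P1:NH0 P2:NH2

Derivation:
Op 1: best P0=- P1=NH0 P2=-
Op 2: best P0=- P1=NH0 P2=-
Op 3: best P0=- P1=NH0 P2=-
Op 4: best P0=NH2 P1=NH0 P2=-
Op 5: best P0=NH2 P1=NH0 P2=-
Op 6: best P0=NH0 P1=NH0 P2=-
Op 7: best P0=NH0 P1=NH0 P2=NH2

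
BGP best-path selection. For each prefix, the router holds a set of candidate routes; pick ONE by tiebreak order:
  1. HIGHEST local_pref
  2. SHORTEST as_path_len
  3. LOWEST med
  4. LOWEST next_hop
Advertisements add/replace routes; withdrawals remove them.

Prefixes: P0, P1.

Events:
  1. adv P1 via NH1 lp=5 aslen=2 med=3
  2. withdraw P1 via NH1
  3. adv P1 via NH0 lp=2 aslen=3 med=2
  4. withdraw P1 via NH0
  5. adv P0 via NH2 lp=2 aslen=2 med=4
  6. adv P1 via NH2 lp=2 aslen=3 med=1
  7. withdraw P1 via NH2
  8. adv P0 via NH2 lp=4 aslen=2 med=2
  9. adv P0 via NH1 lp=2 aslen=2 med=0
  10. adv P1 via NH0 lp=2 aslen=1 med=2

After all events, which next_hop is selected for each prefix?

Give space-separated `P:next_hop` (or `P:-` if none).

Op 1: best P0=- P1=NH1
Op 2: best P0=- P1=-
Op 3: best P0=- P1=NH0
Op 4: best P0=- P1=-
Op 5: best P0=NH2 P1=-
Op 6: best P0=NH2 P1=NH2
Op 7: best P0=NH2 P1=-
Op 8: best P0=NH2 P1=-
Op 9: best P0=NH2 P1=-
Op 10: best P0=NH2 P1=NH0

Answer: P0:NH2 P1:NH0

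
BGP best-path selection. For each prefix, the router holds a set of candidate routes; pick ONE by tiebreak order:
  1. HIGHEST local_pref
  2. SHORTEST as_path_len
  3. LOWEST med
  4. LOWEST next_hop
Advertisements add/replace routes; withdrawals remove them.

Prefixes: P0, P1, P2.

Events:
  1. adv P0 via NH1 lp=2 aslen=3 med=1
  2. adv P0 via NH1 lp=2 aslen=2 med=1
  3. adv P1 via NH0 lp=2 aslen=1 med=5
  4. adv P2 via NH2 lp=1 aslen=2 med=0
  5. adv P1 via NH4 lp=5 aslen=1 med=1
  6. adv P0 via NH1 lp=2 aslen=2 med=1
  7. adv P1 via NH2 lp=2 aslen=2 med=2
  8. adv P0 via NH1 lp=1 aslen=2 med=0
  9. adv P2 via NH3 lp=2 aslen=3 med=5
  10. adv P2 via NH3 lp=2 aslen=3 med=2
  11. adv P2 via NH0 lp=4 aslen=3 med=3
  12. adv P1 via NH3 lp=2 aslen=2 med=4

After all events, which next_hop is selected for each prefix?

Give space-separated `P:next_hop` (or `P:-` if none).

Answer: P0:NH1 P1:NH4 P2:NH0

Derivation:
Op 1: best P0=NH1 P1=- P2=-
Op 2: best P0=NH1 P1=- P2=-
Op 3: best P0=NH1 P1=NH0 P2=-
Op 4: best P0=NH1 P1=NH0 P2=NH2
Op 5: best P0=NH1 P1=NH4 P2=NH2
Op 6: best P0=NH1 P1=NH4 P2=NH2
Op 7: best P0=NH1 P1=NH4 P2=NH2
Op 8: best P0=NH1 P1=NH4 P2=NH2
Op 9: best P0=NH1 P1=NH4 P2=NH3
Op 10: best P0=NH1 P1=NH4 P2=NH3
Op 11: best P0=NH1 P1=NH4 P2=NH0
Op 12: best P0=NH1 P1=NH4 P2=NH0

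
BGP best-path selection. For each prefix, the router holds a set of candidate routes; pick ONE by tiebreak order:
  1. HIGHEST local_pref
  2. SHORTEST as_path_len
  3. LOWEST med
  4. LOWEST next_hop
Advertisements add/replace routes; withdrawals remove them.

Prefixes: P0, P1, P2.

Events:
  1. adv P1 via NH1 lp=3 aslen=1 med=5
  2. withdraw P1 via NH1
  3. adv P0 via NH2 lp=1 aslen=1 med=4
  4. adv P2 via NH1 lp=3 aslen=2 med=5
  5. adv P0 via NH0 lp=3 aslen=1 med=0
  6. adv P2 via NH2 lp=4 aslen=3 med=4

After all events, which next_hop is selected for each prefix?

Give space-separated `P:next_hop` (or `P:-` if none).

Op 1: best P0=- P1=NH1 P2=-
Op 2: best P0=- P1=- P2=-
Op 3: best P0=NH2 P1=- P2=-
Op 4: best P0=NH2 P1=- P2=NH1
Op 5: best P0=NH0 P1=- P2=NH1
Op 6: best P0=NH0 P1=- P2=NH2

Answer: P0:NH0 P1:- P2:NH2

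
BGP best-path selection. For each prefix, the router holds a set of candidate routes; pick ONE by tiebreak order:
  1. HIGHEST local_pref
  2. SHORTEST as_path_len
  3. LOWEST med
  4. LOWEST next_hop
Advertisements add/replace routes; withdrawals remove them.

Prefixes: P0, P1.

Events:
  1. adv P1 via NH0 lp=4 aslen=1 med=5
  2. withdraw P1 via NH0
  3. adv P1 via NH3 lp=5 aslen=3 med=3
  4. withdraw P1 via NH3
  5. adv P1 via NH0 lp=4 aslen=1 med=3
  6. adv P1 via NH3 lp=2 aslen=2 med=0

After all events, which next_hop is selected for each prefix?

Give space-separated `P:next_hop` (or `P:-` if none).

Answer: P0:- P1:NH0

Derivation:
Op 1: best P0=- P1=NH0
Op 2: best P0=- P1=-
Op 3: best P0=- P1=NH3
Op 4: best P0=- P1=-
Op 5: best P0=- P1=NH0
Op 6: best P0=- P1=NH0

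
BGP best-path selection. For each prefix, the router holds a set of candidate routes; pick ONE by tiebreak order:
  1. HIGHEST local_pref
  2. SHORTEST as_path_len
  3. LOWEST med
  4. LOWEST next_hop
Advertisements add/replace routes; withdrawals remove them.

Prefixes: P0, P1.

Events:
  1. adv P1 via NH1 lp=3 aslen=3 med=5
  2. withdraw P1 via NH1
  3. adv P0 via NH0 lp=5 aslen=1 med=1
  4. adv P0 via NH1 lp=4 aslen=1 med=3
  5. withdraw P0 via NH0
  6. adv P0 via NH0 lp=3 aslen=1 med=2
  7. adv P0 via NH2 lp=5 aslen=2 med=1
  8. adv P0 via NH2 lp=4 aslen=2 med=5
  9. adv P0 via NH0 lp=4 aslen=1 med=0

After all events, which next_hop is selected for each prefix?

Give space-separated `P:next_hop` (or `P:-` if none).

Op 1: best P0=- P1=NH1
Op 2: best P0=- P1=-
Op 3: best P0=NH0 P1=-
Op 4: best P0=NH0 P1=-
Op 5: best P0=NH1 P1=-
Op 6: best P0=NH1 P1=-
Op 7: best P0=NH2 P1=-
Op 8: best P0=NH1 P1=-
Op 9: best P0=NH0 P1=-

Answer: P0:NH0 P1:-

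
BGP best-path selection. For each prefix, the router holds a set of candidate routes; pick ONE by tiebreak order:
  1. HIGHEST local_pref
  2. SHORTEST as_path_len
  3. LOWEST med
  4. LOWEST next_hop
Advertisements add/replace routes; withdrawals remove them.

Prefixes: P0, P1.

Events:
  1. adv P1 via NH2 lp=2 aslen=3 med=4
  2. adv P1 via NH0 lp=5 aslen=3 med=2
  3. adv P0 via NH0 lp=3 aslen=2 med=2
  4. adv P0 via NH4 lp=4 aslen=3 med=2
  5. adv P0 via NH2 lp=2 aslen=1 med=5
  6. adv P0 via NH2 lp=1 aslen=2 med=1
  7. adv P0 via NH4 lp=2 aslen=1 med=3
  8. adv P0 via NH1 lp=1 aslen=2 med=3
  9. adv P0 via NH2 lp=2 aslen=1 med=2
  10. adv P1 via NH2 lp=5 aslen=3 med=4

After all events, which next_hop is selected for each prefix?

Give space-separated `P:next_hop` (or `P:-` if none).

Answer: P0:NH0 P1:NH0

Derivation:
Op 1: best P0=- P1=NH2
Op 2: best P0=- P1=NH0
Op 3: best P0=NH0 P1=NH0
Op 4: best P0=NH4 P1=NH0
Op 5: best P0=NH4 P1=NH0
Op 6: best P0=NH4 P1=NH0
Op 7: best P0=NH0 P1=NH0
Op 8: best P0=NH0 P1=NH0
Op 9: best P0=NH0 P1=NH0
Op 10: best P0=NH0 P1=NH0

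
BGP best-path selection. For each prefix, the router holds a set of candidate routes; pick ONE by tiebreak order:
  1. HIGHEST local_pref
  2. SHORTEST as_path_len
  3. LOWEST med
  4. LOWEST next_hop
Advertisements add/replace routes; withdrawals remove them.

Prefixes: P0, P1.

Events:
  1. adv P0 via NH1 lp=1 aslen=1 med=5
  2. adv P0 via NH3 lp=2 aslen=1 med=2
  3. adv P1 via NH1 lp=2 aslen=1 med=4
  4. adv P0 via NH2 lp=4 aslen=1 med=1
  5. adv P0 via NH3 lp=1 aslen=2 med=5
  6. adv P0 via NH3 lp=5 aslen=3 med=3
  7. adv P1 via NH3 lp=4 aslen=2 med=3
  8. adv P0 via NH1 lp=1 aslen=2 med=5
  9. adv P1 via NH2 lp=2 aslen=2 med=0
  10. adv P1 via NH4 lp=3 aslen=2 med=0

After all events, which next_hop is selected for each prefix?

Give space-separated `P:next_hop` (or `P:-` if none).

Answer: P0:NH3 P1:NH3

Derivation:
Op 1: best P0=NH1 P1=-
Op 2: best P0=NH3 P1=-
Op 3: best P0=NH3 P1=NH1
Op 4: best P0=NH2 P1=NH1
Op 5: best P0=NH2 P1=NH1
Op 6: best P0=NH3 P1=NH1
Op 7: best P0=NH3 P1=NH3
Op 8: best P0=NH3 P1=NH3
Op 9: best P0=NH3 P1=NH3
Op 10: best P0=NH3 P1=NH3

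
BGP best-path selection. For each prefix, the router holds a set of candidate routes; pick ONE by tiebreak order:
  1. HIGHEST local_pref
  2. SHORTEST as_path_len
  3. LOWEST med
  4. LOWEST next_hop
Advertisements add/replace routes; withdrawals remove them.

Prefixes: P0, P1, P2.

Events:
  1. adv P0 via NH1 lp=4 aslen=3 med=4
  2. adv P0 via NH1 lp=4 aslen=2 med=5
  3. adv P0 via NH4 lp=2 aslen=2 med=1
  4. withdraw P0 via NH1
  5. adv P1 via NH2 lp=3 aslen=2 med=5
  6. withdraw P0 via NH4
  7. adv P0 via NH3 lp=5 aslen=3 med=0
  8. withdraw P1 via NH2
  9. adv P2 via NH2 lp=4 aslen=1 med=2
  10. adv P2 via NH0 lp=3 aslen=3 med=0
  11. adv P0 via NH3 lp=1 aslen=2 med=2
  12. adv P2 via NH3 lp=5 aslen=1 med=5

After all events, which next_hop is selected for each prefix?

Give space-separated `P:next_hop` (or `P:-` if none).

Op 1: best P0=NH1 P1=- P2=-
Op 2: best P0=NH1 P1=- P2=-
Op 3: best P0=NH1 P1=- P2=-
Op 4: best P0=NH4 P1=- P2=-
Op 5: best P0=NH4 P1=NH2 P2=-
Op 6: best P0=- P1=NH2 P2=-
Op 7: best P0=NH3 P1=NH2 P2=-
Op 8: best P0=NH3 P1=- P2=-
Op 9: best P0=NH3 P1=- P2=NH2
Op 10: best P0=NH3 P1=- P2=NH2
Op 11: best P0=NH3 P1=- P2=NH2
Op 12: best P0=NH3 P1=- P2=NH3

Answer: P0:NH3 P1:- P2:NH3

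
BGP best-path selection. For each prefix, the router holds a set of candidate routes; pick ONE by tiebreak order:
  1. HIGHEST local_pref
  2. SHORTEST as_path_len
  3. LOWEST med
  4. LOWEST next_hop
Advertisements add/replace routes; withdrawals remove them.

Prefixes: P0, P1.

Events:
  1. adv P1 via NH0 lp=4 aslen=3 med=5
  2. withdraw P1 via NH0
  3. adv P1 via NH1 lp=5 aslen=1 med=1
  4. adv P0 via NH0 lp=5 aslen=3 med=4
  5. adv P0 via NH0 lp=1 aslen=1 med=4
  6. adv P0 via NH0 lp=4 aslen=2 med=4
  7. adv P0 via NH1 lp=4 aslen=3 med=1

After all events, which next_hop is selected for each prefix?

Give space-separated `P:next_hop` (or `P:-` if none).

Op 1: best P0=- P1=NH0
Op 2: best P0=- P1=-
Op 3: best P0=- P1=NH1
Op 4: best P0=NH0 P1=NH1
Op 5: best P0=NH0 P1=NH1
Op 6: best P0=NH0 P1=NH1
Op 7: best P0=NH0 P1=NH1

Answer: P0:NH0 P1:NH1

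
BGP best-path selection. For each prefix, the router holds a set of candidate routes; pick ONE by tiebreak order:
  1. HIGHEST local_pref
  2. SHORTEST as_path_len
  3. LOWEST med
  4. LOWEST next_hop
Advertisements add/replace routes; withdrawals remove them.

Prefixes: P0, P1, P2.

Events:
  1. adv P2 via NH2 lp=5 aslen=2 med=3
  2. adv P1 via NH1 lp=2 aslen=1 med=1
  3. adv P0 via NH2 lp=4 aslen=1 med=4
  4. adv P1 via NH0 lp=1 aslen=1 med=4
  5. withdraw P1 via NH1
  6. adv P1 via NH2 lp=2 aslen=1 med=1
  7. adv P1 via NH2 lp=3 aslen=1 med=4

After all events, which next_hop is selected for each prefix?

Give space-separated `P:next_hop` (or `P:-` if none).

Op 1: best P0=- P1=- P2=NH2
Op 2: best P0=- P1=NH1 P2=NH2
Op 3: best P0=NH2 P1=NH1 P2=NH2
Op 4: best P0=NH2 P1=NH1 P2=NH2
Op 5: best P0=NH2 P1=NH0 P2=NH2
Op 6: best P0=NH2 P1=NH2 P2=NH2
Op 7: best P0=NH2 P1=NH2 P2=NH2

Answer: P0:NH2 P1:NH2 P2:NH2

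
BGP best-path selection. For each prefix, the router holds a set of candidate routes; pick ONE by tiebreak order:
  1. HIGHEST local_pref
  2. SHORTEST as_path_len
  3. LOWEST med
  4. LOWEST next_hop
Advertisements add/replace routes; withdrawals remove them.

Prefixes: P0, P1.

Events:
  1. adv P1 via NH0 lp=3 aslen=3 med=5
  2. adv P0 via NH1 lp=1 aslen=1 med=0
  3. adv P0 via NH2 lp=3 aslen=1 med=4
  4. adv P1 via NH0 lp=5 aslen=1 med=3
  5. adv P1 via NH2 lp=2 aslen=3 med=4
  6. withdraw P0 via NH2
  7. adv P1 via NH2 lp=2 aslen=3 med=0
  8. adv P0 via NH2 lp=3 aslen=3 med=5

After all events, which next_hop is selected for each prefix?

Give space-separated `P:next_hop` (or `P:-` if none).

Op 1: best P0=- P1=NH0
Op 2: best P0=NH1 P1=NH0
Op 3: best P0=NH2 P1=NH0
Op 4: best P0=NH2 P1=NH0
Op 5: best P0=NH2 P1=NH0
Op 6: best P0=NH1 P1=NH0
Op 7: best P0=NH1 P1=NH0
Op 8: best P0=NH2 P1=NH0

Answer: P0:NH2 P1:NH0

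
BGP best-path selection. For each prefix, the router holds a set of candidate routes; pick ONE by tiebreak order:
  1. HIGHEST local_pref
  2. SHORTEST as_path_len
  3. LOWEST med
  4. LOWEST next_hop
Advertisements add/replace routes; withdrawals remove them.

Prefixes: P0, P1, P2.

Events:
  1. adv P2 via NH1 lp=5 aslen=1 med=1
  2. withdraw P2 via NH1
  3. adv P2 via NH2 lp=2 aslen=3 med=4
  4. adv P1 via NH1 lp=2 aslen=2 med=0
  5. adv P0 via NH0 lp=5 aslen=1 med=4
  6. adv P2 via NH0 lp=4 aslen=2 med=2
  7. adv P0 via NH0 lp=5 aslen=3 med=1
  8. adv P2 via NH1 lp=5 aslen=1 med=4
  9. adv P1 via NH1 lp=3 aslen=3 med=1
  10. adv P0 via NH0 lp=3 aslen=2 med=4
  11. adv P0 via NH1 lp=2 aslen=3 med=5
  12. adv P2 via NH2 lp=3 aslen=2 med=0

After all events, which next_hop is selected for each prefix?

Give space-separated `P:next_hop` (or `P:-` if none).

Answer: P0:NH0 P1:NH1 P2:NH1

Derivation:
Op 1: best P0=- P1=- P2=NH1
Op 2: best P0=- P1=- P2=-
Op 3: best P0=- P1=- P2=NH2
Op 4: best P0=- P1=NH1 P2=NH2
Op 5: best P0=NH0 P1=NH1 P2=NH2
Op 6: best P0=NH0 P1=NH1 P2=NH0
Op 7: best P0=NH0 P1=NH1 P2=NH0
Op 8: best P0=NH0 P1=NH1 P2=NH1
Op 9: best P0=NH0 P1=NH1 P2=NH1
Op 10: best P0=NH0 P1=NH1 P2=NH1
Op 11: best P0=NH0 P1=NH1 P2=NH1
Op 12: best P0=NH0 P1=NH1 P2=NH1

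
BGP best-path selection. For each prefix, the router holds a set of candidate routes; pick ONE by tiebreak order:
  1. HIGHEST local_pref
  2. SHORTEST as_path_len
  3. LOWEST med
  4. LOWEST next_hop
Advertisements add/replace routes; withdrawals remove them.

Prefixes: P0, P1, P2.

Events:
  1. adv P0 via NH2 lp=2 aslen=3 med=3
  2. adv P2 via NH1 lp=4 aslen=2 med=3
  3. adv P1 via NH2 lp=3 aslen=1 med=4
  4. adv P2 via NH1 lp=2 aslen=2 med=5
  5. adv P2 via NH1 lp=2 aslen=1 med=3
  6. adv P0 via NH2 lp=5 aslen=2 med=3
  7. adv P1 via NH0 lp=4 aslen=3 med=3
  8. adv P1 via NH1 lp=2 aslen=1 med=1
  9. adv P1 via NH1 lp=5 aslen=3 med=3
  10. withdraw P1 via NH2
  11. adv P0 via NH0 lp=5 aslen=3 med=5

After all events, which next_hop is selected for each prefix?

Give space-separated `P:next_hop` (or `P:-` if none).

Op 1: best P0=NH2 P1=- P2=-
Op 2: best P0=NH2 P1=- P2=NH1
Op 3: best P0=NH2 P1=NH2 P2=NH1
Op 4: best P0=NH2 P1=NH2 P2=NH1
Op 5: best P0=NH2 P1=NH2 P2=NH1
Op 6: best P0=NH2 P1=NH2 P2=NH1
Op 7: best P0=NH2 P1=NH0 P2=NH1
Op 8: best P0=NH2 P1=NH0 P2=NH1
Op 9: best P0=NH2 P1=NH1 P2=NH1
Op 10: best P0=NH2 P1=NH1 P2=NH1
Op 11: best P0=NH2 P1=NH1 P2=NH1

Answer: P0:NH2 P1:NH1 P2:NH1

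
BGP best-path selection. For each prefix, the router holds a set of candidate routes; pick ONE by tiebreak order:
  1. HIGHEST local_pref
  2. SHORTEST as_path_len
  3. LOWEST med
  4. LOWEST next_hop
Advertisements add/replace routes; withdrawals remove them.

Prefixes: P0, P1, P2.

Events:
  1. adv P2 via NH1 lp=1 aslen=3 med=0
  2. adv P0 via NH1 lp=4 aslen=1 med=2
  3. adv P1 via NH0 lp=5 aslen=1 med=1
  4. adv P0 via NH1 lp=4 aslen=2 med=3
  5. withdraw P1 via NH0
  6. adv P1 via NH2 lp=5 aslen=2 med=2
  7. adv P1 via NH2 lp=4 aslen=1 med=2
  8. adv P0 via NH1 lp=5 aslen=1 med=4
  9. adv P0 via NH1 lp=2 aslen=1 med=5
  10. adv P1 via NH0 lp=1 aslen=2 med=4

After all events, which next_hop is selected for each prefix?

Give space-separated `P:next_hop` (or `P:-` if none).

Op 1: best P0=- P1=- P2=NH1
Op 2: best P0=NH1 P1=- P2=NH1
Op 3: best P0=NH1 P1=NH0 P2=NH1
Op 4: best P0=NH1 P1=NH0 P2=NH1
Op 5: best P0=NH1 P1=- P2=NH1
Op 6: best P0=NH1 P1=NH2 P2=NH1
Op 7: best P0=NH1 P1=NH2 P2=NH1
Op 8: best P0=NH1 P1=NH2 P2=NH1
Op 9: best P0=NH1 P1=NH2 P2=NH1
Op 10: best P0=NH1 P1=NH2 P2=NH1

Answer: P0:NH1 P1:NH2 P2:NH1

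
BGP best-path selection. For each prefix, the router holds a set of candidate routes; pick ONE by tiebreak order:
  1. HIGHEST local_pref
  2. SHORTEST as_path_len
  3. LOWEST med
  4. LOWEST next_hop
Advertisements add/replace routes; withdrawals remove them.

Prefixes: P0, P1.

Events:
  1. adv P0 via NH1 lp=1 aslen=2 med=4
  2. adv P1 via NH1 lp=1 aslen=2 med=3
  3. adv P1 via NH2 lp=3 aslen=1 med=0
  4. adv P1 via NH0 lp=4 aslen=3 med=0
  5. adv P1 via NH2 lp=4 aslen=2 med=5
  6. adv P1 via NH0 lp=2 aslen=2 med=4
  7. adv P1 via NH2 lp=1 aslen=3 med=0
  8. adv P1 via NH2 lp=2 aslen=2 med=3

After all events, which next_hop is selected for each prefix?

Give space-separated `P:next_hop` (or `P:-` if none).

Answer: P0:NH1 P1:NH2

Derivation:
Op 1: best P0=NH1 P1=-
Op 2: best P0=NH1 P1=NH1
Op 3: best P0=NH1 P1=NH2
Op 4: best P0=NH1 P1=NH0
Op 5: best P0=NH1 P1=NH2
Op 6: best P0=NH1 P1=NH2
Op 7: best P0=NH1 P1=NH0
Op 8: best P0=NH1 P1=NH2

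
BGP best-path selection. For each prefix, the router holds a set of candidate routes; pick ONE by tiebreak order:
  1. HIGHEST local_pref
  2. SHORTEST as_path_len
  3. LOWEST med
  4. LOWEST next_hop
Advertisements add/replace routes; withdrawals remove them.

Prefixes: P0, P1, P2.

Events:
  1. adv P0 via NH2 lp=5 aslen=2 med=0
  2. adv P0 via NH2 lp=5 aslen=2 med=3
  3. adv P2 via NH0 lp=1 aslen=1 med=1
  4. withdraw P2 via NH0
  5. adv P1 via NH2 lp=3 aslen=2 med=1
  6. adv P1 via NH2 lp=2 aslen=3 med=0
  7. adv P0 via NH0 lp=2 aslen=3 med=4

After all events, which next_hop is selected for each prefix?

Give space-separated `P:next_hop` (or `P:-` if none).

Op 1: best P0=NH2 P1=- P2=-
Op 2: best P0=NH2 P1=- P2=-
Op 3: best P0=NH2 P1=- P2=NH0
Op 4: best P0=NH2 P1=- P2=-
Op 5: best P0=NH2 P1=NH2 P2=-
Op 6: best P0=NH2 P1=NH2 P2=-
Op 7: best P0=NH2 P1=NH2 P2=-

Answer: P0:NH2 P1:NH2 P2:-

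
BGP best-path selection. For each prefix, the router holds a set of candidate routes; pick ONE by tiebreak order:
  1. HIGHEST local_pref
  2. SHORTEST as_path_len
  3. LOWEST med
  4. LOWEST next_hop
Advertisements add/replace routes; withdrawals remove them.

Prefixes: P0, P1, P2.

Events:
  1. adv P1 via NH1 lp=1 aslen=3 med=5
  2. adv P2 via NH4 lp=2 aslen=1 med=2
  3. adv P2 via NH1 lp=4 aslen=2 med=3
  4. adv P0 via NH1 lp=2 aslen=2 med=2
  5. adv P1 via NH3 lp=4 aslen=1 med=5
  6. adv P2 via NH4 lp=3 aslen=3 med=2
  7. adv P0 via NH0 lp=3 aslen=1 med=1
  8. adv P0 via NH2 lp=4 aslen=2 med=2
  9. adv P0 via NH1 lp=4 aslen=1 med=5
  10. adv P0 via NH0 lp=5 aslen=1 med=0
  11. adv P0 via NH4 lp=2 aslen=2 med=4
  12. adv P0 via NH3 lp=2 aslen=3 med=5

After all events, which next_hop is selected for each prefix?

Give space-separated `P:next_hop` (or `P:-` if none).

Op 1: best P0=- P1=NH1 P2=-
Op 2: best P0=- P1=NH1 P2=NH4
Op 3: best P0=- P1=NH1 P2=NH1
Op 4: best P0=NH1 P1=NH1 P2=NH1
Op 5: best P0=NH1 P1=NH3 P2=NH1
Op 6: best P0=NH1 P1=NH3 P2=NH1
Op 7: best P0=NH0 P1=NH3 P2=NH1
Op 8: best P0=NH2 P1=NH3 P2=NH1
Op 9: best P0=NH1 P1=NH3 P2=NH1
Op 10: best P0=NH0 P1=NH3 P2=NH1
Op 11: best P0=NH0 P1=NH3 P2=NH1
Op 12: best P0=NH0 P1=NH3 P2=NH1

Answer: P0:NH0 P1:NH3 P2:NH1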